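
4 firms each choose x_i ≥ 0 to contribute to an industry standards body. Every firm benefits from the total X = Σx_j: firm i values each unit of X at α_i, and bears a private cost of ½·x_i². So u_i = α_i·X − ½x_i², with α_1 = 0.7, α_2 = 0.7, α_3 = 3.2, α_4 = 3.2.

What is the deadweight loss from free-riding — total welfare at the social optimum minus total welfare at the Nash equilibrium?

71.57

Firm i's FOC: ∂u_i/∂x_i = α_i − x_i = 0, so x_i* = α_i.
NE contributions = (0.7, 0.7, 3.2, 3.2); X = 7.8.
W^NE = (Σα)·X − ½Σα_i² = 7.8² − ½·21.46 = 50.11.
Planner sets x_i = Σα_j = 7.8 for every i, so X^SO = 4·7.8 = 31.2.
W^SO = (Σα)·X^SO − ½·4·(Σα)² = (4/2)·7.8² = 121.68.
Deadweight loss = W^SO − W^NE = 71.57.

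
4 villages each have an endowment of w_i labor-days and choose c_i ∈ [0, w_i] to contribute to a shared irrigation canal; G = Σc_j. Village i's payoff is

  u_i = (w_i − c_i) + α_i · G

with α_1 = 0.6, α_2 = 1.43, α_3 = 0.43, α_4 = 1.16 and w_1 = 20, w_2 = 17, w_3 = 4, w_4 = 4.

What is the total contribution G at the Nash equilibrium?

∂u_i/∂c_i = α_i − 1, so village i contributes w_i if α_i > 1, else 0.
α_i > 1 for i ∈ {2, 4}; NE contributions (0, 17, 0, 4), G = 21.

21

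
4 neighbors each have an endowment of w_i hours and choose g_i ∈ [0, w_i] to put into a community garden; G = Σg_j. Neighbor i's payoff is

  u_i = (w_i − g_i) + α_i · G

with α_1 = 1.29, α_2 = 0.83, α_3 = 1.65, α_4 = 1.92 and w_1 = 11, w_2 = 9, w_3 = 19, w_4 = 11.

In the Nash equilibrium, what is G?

∂u_i/∂g_i = α_i − 1, so neighbor i contributes w_i if α_i > 1, else 0.
α_i > 1 for i ∈ {1, 3, 4}; NE contributions (11, 0, 19, 11), G = 41.

41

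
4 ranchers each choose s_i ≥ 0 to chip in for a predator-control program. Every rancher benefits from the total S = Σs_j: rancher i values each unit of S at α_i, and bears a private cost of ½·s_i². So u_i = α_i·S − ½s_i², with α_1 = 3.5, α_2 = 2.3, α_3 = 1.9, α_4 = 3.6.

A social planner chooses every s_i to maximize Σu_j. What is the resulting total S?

45.2

Planner FOC: ∂(Σu_j)/∂s_i = (Σα_j) − s_i = 0, so s_i^SO = Σα_j = 11.3 for every i; S^SO = 45.2.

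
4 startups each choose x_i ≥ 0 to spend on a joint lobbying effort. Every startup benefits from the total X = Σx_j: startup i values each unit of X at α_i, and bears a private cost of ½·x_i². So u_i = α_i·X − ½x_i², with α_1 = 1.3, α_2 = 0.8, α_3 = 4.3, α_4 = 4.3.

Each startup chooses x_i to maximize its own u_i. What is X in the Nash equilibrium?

10.7

Startup i's FOC: ∂u_i/∂x_i = α_i − x_i = 0, so x_i* = α_i.
NE contributions = (1.3, 0.8, 4.3, 4.3); X = 10.7.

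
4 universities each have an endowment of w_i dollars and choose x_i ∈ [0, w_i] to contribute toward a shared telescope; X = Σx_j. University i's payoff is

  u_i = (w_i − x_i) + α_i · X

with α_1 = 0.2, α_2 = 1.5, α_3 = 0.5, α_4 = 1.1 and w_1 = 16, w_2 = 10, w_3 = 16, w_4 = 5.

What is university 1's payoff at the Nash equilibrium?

19

∂u_i/∂x_i = α_i − 1, so university i contributes w_i if α_i > 1, else 0.
α_i > 1 for i ∈ {2, 4}; NE contributions (0, 10, 0, 5), X = 15.
u_1 = (16 − 0) + 0.2·15 = 19.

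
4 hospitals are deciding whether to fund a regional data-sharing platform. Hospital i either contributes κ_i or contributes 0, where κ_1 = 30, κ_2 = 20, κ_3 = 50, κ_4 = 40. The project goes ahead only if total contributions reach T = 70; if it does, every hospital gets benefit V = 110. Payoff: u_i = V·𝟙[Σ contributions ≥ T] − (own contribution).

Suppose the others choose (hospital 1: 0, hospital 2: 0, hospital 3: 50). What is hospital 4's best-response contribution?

40

Others' total = 50. Contributing 40 brings total to 90 ≥ 70: gain V − κ_4 = 70.
Best response: 40.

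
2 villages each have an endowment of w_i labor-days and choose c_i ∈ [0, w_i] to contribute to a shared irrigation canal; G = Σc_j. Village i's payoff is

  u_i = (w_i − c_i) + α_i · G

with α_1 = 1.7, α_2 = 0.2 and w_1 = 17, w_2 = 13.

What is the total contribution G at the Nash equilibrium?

∂u_i/∂c_i = α_i − 1, so village i contributes w_i if α_i > 1, else 0.
α_i > 1 for i ∈ {1}; NE contributions (17, 0), G = 17.

17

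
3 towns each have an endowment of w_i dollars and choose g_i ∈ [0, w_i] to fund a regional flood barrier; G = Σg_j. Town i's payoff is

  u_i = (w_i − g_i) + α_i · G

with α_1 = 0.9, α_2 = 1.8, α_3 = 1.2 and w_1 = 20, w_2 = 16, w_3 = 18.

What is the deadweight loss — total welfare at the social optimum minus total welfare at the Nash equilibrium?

∂u_i/∂g_i = α_i − 1, so town i contributes w_i if α_i > 1, else 0.
α_i > 1 for i ∈ {2, 3}; NE contributions (0, 16, 18), G = 34.
W^NE = Σw_i − G^NE + (Σα_i)·G^NE = 54 + 2.9·34 = 152.6.
Planner: ∂(Σu_j)/∂g_i = Σα_j − 1 = 2.9 > 0, so everyone contributes w_i; G^SO = 54, W^SO = 54 + 2.9·54 = 210.6.
Deadweight loss = 58.

58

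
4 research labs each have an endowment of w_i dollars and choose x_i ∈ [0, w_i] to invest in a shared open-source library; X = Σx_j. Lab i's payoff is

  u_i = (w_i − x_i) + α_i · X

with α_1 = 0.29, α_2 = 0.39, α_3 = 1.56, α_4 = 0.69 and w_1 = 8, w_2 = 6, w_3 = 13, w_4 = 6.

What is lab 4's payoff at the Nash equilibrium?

14.97

∂u_i/∂x_i = α_i − 1, so lab i contributes w_i if α_i > 1, else 0.
α_i > 1 for i ∈ {3}; NE contributions (0, 0, 13, 0), X = 13.
u_4 = (6 − 0) + 0.69·13 = 14.97.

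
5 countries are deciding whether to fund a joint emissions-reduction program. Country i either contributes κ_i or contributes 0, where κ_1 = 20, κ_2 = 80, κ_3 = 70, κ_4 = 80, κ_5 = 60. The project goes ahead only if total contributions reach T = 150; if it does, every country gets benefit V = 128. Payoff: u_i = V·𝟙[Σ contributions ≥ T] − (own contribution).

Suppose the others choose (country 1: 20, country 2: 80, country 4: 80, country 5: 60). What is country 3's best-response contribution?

Others' total = 240 ≥ 150; contributing adds cost 70 for no extra benefit.
Best response: 0.

0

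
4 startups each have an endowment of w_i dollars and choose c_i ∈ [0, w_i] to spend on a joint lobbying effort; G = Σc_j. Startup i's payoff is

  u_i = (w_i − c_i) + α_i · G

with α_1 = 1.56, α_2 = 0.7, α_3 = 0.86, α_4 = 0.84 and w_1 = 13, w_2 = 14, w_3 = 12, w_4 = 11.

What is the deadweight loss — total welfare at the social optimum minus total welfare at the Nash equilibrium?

∂u_i/∂c_i = α_i − 1, so startup i contributes w_i if α_i > 1, else 0.
α_i > 1 for i ∈ {1}; NE contributions (13, 0, 0, 0), G = 13.
W^NE = Σw_i − G^NE + (Σα_i)·G^NE = 50 + 2.96·13 = 88.48.
Planner: ∂(Σu_j)/∂c_i = Σα_j − 1 = 2.96 > 0, so everyone contributes w_i; G^SO = 50, W^SO = 50 + 2.96·50 = 198.
Deadweight loss = 109.52.

109.52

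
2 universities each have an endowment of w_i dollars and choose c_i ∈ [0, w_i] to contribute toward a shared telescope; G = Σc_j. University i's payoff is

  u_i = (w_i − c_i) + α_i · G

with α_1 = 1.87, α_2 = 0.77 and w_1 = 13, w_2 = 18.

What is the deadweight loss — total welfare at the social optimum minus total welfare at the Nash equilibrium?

29.52

∂u_i/∂c_i = α_i − 1, so university i contributes w_i if α_i > 1, else 0.
α_i > 1 for i ∈ {1}; NE contributions (13, 0), G = 13.
W^NE = Σw_i − G^NE + (Σα_i)·G^NE = 31 + 1.64·13 = 52.32.
Planner: ∂(Σu_j)/∂c_i = Σα_j − 1 = 1.64 > 0, so everyone contributes w_i; G^SO = 31, W^SO = 31 + 1.64·31 = 81.84.
Deadweight loss = 29.52.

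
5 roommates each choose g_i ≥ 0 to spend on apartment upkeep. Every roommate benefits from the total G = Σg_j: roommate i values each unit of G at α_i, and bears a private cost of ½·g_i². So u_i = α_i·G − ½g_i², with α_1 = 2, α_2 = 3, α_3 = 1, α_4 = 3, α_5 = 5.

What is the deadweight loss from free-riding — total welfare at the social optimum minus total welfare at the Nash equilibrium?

318

Roommate i's FOC: ∂u_i/∂g_i = α_i − g_i = 0, so g_i* = α_i.
NE contributions = (2, 3, 1, 3, 5); G = 14.
W^NE = (Σα)·G − ½Σα_i² = 14² − ½·48 = 172.
Planner sets g_i = Σα_j = 14 for every i, so G^SO = 5·14 = 70.
W^SO = (Σα)·G^SO − ½·5·(Σα)² = (5/2)·14² = 490.
Deadweight loss = W^SO − W^NE = 318.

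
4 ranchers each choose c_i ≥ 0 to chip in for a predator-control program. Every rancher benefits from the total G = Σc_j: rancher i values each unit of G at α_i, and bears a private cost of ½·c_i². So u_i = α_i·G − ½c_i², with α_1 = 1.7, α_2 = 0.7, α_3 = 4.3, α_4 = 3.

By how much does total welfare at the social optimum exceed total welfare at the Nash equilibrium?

Rancher i's FOC: ∂u_i/∂c_i = α_i − c_i = 0, so c_i* = α_i.
NE contributions = (1.7, 0.7, 4.3, 3); G = 9.7.
W^NE = (Σα)·G − ½Σα_i² = 9.7² − ½·30.87 = 78.655.
Planner sets c_i = Σα_j = 9.7 for every i, so G^SO = 4·9.7 = 38.8.
W^SO = (Σα)·G^SO − ½·4·(Σα)² = (4/2)·9.7² = 188.18.
Deadweight loss = W^SO − W^NE = 109.525.

109.525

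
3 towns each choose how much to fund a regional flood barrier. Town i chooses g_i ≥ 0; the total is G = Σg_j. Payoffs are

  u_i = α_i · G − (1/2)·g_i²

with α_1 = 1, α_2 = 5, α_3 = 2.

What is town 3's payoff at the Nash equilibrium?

Town i's FOC: ∂u_i/∂g_i = α_i − g_i = 0, so g_i* = α_i.
NE contributions = (1, 5, 2); G = 8.
u_3 = α_3·G − ½·(g_3)² = 2·8 − ½·2² = 14.

14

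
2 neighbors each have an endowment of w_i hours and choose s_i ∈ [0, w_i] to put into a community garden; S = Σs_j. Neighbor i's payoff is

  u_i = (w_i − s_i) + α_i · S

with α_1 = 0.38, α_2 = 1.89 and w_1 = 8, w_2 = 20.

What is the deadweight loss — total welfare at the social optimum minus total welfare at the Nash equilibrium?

∂u_i/∂s_i = α_i − 1, so neighbor i contributes w_i if α_i > 1, else 0.
α_i > 1 for i ∈ {2}; NE contributions (0, 20), S = 20.
W^NE = Σw_i − S^NE + (Σα_i)·S^NE = 28 + 1.27·20 = 53.4.
Planner: ∂(Σu_j)/∂s_i = Σα_j − 1 = 1.27 > 0, so everyone contributes w_i; S^SO = 28, W^SO = 28 + 1.27·28 = 63.56.
Deadweight loss = 10.16.

10.16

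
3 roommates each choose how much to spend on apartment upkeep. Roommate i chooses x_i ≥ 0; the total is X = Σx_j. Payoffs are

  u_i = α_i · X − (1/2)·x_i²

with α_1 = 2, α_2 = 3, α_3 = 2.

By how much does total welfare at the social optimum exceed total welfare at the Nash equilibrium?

Roommate i's FOC: ∂u_i/∂x_i = α_i − x_i = 0, so x_i* = α_i.
NE contributions = (2, 3, 2); X = 7.
W^NE = (Σα)·X − ½Σα_i² = 7² − ½·17 = 40.5.
Planner sets x_i = Σα_j = 7 for every i, so X^SO = 3·7 = 21.
W^SO = (Σα)·X^SO − ½·3·(Σα)² = (3/2)·7² = 73.5.
Deadweight loss = W^SO − W^NE = 33.

33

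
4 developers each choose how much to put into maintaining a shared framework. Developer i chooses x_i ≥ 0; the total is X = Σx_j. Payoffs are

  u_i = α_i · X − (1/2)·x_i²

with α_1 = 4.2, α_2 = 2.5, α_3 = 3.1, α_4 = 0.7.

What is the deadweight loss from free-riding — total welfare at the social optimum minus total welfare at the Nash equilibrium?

127.245

Developer i's FOC: ∂u_i/∂x_i = α_i − x_i = 0, so x_i* = α_i.
NE contributions = (4.2, 2.5, 3.1, 0.7); X = 10.5.
W^NE = (Σα)·X − ½Σα_i² = 10.5² − ½·33.99 = 93.255.
Planner sets x_i = Σα_j = 10.5 for every i, so X^SO = 4·10.5 = 42.
W^SO = (Σα)·X^SO − ½·4·(Σα)² = (4/2)·10.5² = 220.5.
Deadweight loss = W^SO − W^NE = 127.245.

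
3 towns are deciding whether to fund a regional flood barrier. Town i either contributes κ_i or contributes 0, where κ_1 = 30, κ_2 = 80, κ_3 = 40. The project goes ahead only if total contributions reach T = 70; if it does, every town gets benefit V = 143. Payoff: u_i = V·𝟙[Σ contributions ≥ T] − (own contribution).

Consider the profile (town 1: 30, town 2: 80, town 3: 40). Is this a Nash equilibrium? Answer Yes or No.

No

Total = 150 ≥ 70: provided.
Town 1 (pledges 30, payoff 113): dropping to 0 → total 120, payoff 143. Profitable deviation.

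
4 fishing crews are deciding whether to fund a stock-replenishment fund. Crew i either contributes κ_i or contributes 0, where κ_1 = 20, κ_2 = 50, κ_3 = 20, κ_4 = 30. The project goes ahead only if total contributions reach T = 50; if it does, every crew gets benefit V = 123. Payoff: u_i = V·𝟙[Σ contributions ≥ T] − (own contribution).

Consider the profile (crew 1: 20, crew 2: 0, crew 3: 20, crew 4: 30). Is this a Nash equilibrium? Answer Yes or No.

Total = 70 ≥ 50: provided.
Crew 1 (pledges 20, payoff 103): dropping to 0 → total 50, payoff 123. Profitable deviation.

No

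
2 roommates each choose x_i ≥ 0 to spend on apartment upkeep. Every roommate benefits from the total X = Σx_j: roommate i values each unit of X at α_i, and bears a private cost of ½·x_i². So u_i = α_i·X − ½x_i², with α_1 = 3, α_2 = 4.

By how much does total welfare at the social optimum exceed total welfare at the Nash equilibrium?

Roommate i's FOC: ∂u_i/∂x_i = α_i − x_i = 0, so x_i* = α_i.
NE contributions = (3, 4); X = 7.
W^NE = (Σα)·X − ½Σα_i² = 7² − ½·25 = 36.5.
Planner sets x_i = Σα_j = 7 for every i, so X^SO = 2·7 = 14.
W^SO = (Σα)·X^SO − ½·2·(Σα)² = (2/2)·7² = 49.
Deadweight loss = W^SO − W^NE = 12.5.

12.5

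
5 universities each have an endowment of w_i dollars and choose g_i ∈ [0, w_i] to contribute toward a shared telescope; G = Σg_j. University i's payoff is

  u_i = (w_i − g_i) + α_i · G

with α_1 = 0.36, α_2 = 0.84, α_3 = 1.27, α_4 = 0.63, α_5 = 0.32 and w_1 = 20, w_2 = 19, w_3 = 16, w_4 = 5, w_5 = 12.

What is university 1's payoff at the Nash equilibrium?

∂u_i/∂g_i = α_i − 1, so university i contributes w_i if α_i > 1, else 0.
α_i > 1 for i ∈ {3}; NE contributions (0, 0, 16, 0, 0), G = 16.
u_1 = (20 − 0) + 0.36·16 = 25.76.

25.76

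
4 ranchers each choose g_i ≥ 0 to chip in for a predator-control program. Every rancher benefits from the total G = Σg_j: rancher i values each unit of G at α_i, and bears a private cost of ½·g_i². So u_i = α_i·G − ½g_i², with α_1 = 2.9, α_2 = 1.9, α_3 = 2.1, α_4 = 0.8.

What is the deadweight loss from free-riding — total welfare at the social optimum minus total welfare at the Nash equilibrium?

67.825

Rancher i's FOC: ∂u_i/∂g_i = α_i − g_i = 0, so g_i* = α_i.
NE contributions = (2.9, 1.9, 2.1, 0.8); G = 7.7.
W^NE = (Σα)·G − ½Σα_i² = 7.7² − ½·17.07 = 50.755.
Planner sets g_i = Σα_j = 7.7 for every i, so G^SO = 4·7.7 = 30.8.
W^SO = (Σα)·G^SO − ½·4·(Σα)² = (4/2)·7.7² = 118.58.
Deadweight loss = W^SO − W^NE = 67.825.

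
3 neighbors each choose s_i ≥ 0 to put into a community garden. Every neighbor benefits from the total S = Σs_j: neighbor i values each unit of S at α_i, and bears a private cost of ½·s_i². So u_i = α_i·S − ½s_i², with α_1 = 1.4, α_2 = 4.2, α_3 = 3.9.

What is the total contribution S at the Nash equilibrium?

9.5

Neighbor i's FOC: ∂u_i/∂s_i = α_i − s_i = 0, so s_i* = α_i.
NE contributions = (1.4, 4.2, 3.9); S = 9.5.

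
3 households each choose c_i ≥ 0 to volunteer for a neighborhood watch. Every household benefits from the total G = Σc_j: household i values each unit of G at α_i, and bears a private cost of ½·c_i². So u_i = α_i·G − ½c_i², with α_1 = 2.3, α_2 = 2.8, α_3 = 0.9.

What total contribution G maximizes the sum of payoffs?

18

Planner FOC: ∂(Σu_j)/∂c_i = (Σα_j) − c_i = 0, so c_i^SO = Σα_j = 6 for every i; G^SO = 18.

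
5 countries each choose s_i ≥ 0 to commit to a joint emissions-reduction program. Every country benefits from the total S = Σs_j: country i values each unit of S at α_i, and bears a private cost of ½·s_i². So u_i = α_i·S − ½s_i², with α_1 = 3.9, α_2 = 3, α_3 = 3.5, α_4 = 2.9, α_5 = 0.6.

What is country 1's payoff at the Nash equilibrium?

Country i's FOC: ∂u_i/∂s_i = α_i − s_i = 0, so s_i* = α_i.
NE contributions = (3.9, 3, 3.5, 2.9, 0.6); S = 13.9.
u_1 = α_1·S − ½·(s_1)² = 3.9·13.9 − ½·3.9² = 46.605.

46.605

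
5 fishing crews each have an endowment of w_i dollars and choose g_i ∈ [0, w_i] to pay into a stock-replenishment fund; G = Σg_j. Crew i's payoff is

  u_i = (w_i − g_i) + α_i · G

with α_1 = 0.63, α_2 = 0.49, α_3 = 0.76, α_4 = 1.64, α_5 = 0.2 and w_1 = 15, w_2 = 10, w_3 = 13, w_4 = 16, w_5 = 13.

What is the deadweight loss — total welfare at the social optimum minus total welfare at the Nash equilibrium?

138.72

∂u_i/∂g_i = α_i − 1, so crew i contributes w_i if α_i > 1, else 0.
α_i > 1 for i ∈ {4}; NE contributions (0, 0, 0, 16, 0), G = 16.
W^NE = Σw_i − G^NE + (Σα_i)·G^NE = 67 + 2.72·16 = 110.52.
Planner: ∂(Σu_j)/∂g_i = Σα_j − 1 = 2.72 > 0, so everyone contributes w_i; G^SO = 67, W^SO = 67 + 2.72·67 = 249.24.
Deadweight loss = 138.72.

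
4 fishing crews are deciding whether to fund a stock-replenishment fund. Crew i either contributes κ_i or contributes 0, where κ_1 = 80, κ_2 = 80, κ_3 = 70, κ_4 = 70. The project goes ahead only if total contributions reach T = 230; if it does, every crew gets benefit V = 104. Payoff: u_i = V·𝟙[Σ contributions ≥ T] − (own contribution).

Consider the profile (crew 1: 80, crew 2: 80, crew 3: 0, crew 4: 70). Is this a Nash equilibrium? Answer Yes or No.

Total = 230 ≥ 230: provided.
Crew 1 (pledges 80, payoff 24): dropping to 0 → total 150, payoff 0. No gain.
Crew 2 (pledges 80, payoff 24): dropping to 0 → total 150, payoff 0. No gain.
Crew 3 (pledges 0, payoff 104): pledging 70 → total 300, payoff 34. No gain.
Crew 4 (pledges 70, payoff 34): dropping to 0 → total 160, payoff 0. No gain.

Yes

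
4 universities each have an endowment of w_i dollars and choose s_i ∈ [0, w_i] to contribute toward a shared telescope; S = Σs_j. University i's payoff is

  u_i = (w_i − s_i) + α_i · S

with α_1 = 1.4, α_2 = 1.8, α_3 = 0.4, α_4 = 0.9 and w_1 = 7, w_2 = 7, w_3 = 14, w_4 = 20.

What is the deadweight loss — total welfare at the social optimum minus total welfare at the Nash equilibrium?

∂u_i/∂s_i = α_i − 1, so university i contributes w_i if α_i > 1, else 0.
α_i > 1 for i ∈ {1, 2}; NE contributions (7, 7, 0, 0), S = 14.
W^NE = Σw_i − S^NE + (Σα_i)·S^NE = 48 + 3.5·14 = 97.
Planner: ∂(Σu_j)/∂s_i = Σα_j − 1 = 3.5 > 0, so everyone contributes w_i; S^SO = 48, W^SO = 48 + 3.5·48 = 216.
Deadweight loss = 119.

119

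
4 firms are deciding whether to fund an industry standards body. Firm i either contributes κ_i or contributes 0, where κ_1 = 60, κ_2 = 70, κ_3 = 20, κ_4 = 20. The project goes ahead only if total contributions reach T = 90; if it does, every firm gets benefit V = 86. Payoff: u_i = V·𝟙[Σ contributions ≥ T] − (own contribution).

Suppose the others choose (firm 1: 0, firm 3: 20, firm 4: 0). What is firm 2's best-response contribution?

70

Others' total = 20. Contributing 70 brings total to 90 ≥ 90: gain V − κ_2 = 16.
Best response: 70.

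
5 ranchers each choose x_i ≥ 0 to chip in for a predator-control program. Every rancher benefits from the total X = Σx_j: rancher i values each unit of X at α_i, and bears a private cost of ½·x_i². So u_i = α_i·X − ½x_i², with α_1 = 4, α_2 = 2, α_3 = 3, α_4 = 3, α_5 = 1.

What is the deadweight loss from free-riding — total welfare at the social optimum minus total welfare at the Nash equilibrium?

Rancher i's FOC: ∂u_i/∂x_i = α_i − x_i = 0, so x_i* = α_i.
NE contributions = (4, 2, 3, 3, 1); X = 13.
W^NE = (Σα)·X − ½Σα_i² = 13² − ½·39 = 149.5.
Planner sets x_i = Σα_j = 13 for every i, so X^SO = 5·13 = 65.
W^SO = (Σα)·X^SO − ½·5·(Σα)² = (5/2)·13² = 422.5.
Deadweight loss = W^SO − W^NE = 273.

273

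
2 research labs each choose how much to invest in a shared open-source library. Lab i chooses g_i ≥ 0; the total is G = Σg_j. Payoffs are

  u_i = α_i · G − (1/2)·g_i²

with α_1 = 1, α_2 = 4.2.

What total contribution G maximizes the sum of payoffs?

Planner FOC: ∂(Σu_j)/∂g_i = (Σα_j) − g_i = 0, so g_i^SO = Σα_j = 5.2 for every i; G^SO = 10.4.

10.4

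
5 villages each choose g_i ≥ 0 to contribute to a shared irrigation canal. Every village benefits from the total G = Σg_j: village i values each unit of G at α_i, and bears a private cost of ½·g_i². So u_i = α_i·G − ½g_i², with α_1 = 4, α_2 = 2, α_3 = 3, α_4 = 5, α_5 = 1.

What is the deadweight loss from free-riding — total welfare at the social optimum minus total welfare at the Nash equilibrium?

Village i's FOC: ∂u_i/∂g_i = α_i − g_i = 0, so g_i* = α_i.
NE contributions = (4, 2, 3, 5, 1); G = 15.
W^NE = (Σα)·G − ½Σα_i² = 15² − ½·55 = 197.5.
Planner sets g_i = Σα_j = 15 for every i, so G^SO = 5·15 = 75.
W^SO = (Σα)·G^SO − ½·5·(Σα)² = (5/2)·15² = 562.5.
Deadweight loss = W^SO − W^NE = 365.

365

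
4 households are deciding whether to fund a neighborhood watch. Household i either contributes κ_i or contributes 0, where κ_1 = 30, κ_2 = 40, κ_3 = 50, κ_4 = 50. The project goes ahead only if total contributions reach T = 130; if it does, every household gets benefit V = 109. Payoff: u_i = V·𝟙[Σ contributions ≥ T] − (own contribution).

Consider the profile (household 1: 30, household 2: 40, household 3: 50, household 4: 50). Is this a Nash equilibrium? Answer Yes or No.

Total = 170 ≥ 130: provided.
Household 1 (pledges 30, payoff 79): dropping to 0 → total 140, payoff 109. Profitable deviation.

No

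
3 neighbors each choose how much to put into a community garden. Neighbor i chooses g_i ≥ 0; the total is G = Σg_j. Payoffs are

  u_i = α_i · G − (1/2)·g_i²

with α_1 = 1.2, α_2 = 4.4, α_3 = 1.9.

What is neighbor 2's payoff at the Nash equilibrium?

23.32

Neighbor i's FOC: ∂u_i/∂g_i = α_i − g_i = 0, so g_i* = α_i.
NE contributions = (1.2, 4.4, 1.9); G = 7.5.
u_2 = α_2·G − ½·(g_2)² = 4.4·7.5 − ½·4.4² = 23.32.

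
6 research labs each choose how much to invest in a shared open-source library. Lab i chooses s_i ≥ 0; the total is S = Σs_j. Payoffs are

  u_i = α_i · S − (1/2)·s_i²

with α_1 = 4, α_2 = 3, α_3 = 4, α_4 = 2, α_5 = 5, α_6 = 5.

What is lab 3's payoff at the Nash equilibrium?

84

Lab i's FOC: ∂u_i/∂s_i = α_i − s_i = 0, so s_i* = α_i.
NE contributions = (4, 3, 4, 2, 5, 5); S = 23.
u_3 = α_3·S − ½·(s_3)² = 4·23 − ½·4² = 84.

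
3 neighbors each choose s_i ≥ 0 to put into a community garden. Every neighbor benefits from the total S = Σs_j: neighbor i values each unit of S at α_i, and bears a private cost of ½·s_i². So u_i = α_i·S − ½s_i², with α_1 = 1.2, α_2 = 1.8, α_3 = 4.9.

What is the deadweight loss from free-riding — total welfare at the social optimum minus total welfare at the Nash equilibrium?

Neighbor i's FOC: ∂u_i/∂s_i = α_i − s_i = 0, so s_i* = α_i.
NE contributions = (1.2, 1.8, 4.9); S = 7.9.
W^NE = (Σα)·S − ½Σα_i² = 7.9² − ½·28.69 = 48.065.
Planner sets s_i = Σα_j = 7.9 for every i, so S^SO = 3·7.9 = 23.7.
W^SO = (Σα)·S^SO − ½·3·(Σα)² = (3/2)·7.9² = 93.615.
Deadweight loss = W^SO − W^NE = 45.55.

45.55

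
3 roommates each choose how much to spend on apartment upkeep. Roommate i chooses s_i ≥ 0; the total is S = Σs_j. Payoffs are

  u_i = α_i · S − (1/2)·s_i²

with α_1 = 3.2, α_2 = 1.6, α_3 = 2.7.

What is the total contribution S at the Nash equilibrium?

Roommate i's FOC: ∂u_i/∂s_i = α_i − s_i = 0, so s_i* = α_i.
NE contributions = (3.2, 1.6, 2.7); S = 7.5.

7.5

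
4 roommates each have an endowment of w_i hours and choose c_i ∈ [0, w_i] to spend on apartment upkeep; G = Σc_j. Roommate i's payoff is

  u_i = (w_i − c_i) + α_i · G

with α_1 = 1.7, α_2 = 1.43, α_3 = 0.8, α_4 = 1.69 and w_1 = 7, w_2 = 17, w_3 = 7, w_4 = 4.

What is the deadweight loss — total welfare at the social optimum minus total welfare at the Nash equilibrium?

∂u_i/∂c_i = α_i − 1, so roommate i contributes w_i if α_i > 1, else 0.
α_i > 1 for i ∈ {1, 2, 4}; NE contributions (7, 17, 0, 4), G = 28.
W^NE = Σw_i − G^NE + (Σα_i)·G^NE = 35 + 4.62·28 = 164.36.
Planner: ∂(Σu_j)/∂c_i = Σα_j − 1 = 4.62 > 0, so everyone contributes w_i; G^SO = 35, W^SO = 35 + 4.62·35 = 196.7.
Deadweight loss = 32.34.

32.34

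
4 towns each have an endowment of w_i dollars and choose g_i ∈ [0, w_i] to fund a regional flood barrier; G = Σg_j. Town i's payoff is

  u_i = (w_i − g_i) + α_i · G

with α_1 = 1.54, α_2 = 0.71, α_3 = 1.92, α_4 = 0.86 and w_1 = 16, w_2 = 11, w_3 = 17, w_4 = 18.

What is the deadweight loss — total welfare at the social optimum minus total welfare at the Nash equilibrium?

∂u_i/∂g_i = α_i − 1, so town i contributes w_i if α_i > 1, else 0.
α_i > 1 for i ∈ {1, 3}; NE contributions (16, 0, 17, 0), G = 33.
W^NE = Σw_i − G^NE + (Σα_i)·G^NE = 62 + 4.03·33 = 194.99.
Planner: ∂(Σu_j)/∂g_i = Σα_j − 1 = 4.03 > 0, so everyone contributes w_i; G^SO = 62, W^SO = 62 + 4.03·62 = 311.86.
Deadweight loss = 116.87.

116.87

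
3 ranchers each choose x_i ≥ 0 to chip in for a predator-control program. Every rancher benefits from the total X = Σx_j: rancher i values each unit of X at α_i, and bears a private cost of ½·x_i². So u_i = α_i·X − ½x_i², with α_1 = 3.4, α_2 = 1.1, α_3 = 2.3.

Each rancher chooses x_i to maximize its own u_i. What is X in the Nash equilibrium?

Rancher i's FOC: ∂u_i/∂x_i = α_i − x_i = 0, so x_i* = α_i.
NE contributions = (3.4, 1.1, 2.3); X = 6.8.

6.8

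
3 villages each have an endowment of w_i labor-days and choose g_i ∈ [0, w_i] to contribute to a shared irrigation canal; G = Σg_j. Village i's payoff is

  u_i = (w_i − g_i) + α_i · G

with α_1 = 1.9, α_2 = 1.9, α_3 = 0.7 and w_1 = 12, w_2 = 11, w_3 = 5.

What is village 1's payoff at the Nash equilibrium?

43.7

∂u_i/∂g_i = α_i − 1, so village i contributes w_i if α_i > 1, else 0.
α_i > 1 for i ∈ {1, 2}; NE contributions (12, 11, 0), G = 23.
u_1 = (12 − 12) + 1.9·23 = 43.7.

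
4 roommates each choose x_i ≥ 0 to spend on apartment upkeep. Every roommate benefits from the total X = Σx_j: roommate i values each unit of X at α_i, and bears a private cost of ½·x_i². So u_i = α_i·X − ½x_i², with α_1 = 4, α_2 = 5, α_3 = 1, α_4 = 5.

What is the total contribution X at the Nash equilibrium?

15

Roommate i's FOC: ∂u_i/∂x_i = α_i − x_i = 0, so x_i* = α_i.
NE contributions = (4, 5, 1, 5); X = 15.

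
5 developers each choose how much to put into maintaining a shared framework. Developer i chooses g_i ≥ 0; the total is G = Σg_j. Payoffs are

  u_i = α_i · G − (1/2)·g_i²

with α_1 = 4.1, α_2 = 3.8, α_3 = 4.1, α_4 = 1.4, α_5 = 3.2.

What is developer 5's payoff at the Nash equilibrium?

Developer i's FOC: ∂u_i/∂g_i = α_i − g_i = 0, so g_i* = α_i.
NE contributions = (4.1, 3.8, 4.1, 1.4, 3.2); G = 16.6.
u_5 = α_5·G − ½·(g_5)² = 3.2·16.6 − ½·3.2² = 48.

48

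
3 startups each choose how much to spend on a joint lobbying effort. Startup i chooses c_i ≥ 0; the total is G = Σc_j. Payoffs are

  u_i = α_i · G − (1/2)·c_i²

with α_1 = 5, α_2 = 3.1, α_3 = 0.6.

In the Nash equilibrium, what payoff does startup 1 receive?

31

Startup i's FOC: ∂u_i/∂c_i = α_i − c_i = 0, so c_i* = α_i.
NE contributions = (5, 3.1, 0.6); G = 8.7.
u_1 = α_1·G − ½·(c_1)² = 5·8.7 − ½·5² = 31.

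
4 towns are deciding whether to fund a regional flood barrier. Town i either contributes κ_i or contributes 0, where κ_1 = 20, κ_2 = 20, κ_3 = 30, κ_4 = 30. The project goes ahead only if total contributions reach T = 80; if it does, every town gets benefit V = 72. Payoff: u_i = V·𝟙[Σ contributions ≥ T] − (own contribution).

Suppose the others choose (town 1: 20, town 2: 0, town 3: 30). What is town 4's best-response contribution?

Others' total = 50. Contributing 30 brings total to 80 ≥ 80: gain V − κ_4 = 42.
Best response: 30.

30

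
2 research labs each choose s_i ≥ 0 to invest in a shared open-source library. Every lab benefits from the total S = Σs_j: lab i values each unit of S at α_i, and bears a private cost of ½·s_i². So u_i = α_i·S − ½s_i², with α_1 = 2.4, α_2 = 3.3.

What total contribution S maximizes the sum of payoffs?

11.4

Planner FOC: ∂(Σu_j)/∂s_i = (Σα_j) − s_i = 0, so s_i^SO = Σα_j = 5.7 for every i; S^SO = 11.4.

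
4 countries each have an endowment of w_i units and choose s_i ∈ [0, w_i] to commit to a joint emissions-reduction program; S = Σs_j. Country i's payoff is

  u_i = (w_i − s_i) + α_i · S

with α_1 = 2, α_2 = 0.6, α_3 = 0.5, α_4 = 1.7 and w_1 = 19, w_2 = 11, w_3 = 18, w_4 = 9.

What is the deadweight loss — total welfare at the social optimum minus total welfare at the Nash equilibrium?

∂u_i/∂s_i = α_i − 1, so country i contributes w_i if α_i > 1, else 0.
α_i > 1 for i ∈ {1, 4}; NE contributions (19, 0, 0, 9), S = 28.
W^NE = Σw_i − S^NE + (Σα_i)·S^NE = 57 + 3.8·28 = 163.4.
Planner: ∂(Σu_j)/∂s_i = Σα_j − 1 = 3.8 > 0, so everyone contributes w_i; S^SO = 57, W^SO = 57 + 3.8·57 = 273.6.
Deadweight loss = 110.2.

110.2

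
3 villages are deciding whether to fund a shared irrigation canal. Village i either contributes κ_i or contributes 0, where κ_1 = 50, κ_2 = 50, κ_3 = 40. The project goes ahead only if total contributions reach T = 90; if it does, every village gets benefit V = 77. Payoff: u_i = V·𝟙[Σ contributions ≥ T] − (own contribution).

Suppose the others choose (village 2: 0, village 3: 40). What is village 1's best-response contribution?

50

Others' total = 40. Contributing 50 brings total to 90 ≥ 90: gain V − κ_1 = 27.
Best response: 50.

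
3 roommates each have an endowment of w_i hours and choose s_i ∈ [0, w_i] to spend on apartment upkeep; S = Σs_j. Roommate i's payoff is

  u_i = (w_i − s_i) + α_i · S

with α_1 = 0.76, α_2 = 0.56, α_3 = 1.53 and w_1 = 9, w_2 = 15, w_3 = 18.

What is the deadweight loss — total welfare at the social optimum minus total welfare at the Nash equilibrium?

44.4

∂u_i/∂s_i = α_i − 1, so roommate i contributes w_i if α_i > 1, else 0.
α_i > 1 for i ∈ {3}; NE contributions (0, 0, 18), S = 18.
W^NE = Σw_i − S^NE + (Σα_i)·S^NE = 42 + 1.85·18 = 75.3.
Planner: ∂(Σu_j)/∂s_i = Σα_j − 1 = 1.85 > 0, so everyone contributes w_i; S^SO = 42, W^SO = 42 + 1.85·42 = 119.7.
Deadweight loss = 44.4.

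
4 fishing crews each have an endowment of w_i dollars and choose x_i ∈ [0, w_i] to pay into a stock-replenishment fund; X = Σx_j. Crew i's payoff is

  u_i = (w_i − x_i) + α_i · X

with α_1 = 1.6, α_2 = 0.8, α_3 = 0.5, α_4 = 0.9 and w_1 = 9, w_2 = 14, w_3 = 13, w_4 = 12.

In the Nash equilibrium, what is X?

9

∂u_i/∂x_i = α_i − 1, so crew i contributes w_i if α_i > 1, else 0.
α_i > 1 for i ∈ {1}; NE contributions (9, 0, 0, 0), X = 9.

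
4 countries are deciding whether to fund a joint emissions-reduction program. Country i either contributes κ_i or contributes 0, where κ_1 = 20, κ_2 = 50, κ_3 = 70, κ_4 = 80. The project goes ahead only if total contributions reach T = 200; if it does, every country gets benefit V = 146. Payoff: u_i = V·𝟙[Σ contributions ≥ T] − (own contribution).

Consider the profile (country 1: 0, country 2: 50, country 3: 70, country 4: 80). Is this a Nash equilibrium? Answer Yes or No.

Yes

Total = 200 ≥ 200: provided.
Country 1 (pledges 0, payoff 146): pledging 20 → total 220, payoff 126. No gain.
Country 2 (pledges 50, payoff 96): dropping to 0 → total 150, payoff 0. No gain.
Country 3 (pledges 70, payoff 76): dropping to 0 → total 130, payoff 0. No gain.
Country 4 (pledges 80, payoff 66): dropping to 0 → total 120, payoff 0. No gain.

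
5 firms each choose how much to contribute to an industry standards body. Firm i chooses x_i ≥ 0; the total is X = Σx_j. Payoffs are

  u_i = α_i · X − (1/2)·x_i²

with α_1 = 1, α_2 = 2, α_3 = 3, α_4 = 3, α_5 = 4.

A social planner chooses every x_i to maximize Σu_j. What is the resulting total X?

Planner FOC: ∂(Σu_j)/∂x_i = (Σα_j) − x_i = 0, so x_i^SO = Σα_j = 13 for every i; X^SO = 65.

65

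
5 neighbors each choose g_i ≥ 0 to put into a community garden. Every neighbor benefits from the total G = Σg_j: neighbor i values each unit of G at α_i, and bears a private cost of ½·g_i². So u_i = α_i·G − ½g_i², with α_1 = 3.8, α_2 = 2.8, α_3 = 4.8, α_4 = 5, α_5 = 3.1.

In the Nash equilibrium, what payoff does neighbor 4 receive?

85

Neighbor i's FOC: ∂u_i/∂g_i = α_i − g_i = 0, so g_i* = α_i.
NE contributions = (3.8, 2.8, 4.8, 5, 3.1); G = 19.5.
u_4 = α_4·G − ½·(g_4)² = 5·19.5 − ½·5² = 85.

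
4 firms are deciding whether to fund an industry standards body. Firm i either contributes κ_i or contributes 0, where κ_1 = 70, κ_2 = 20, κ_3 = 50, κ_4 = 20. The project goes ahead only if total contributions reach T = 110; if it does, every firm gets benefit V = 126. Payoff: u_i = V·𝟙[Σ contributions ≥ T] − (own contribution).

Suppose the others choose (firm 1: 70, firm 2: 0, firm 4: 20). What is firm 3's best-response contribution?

Others' total = 90. Contributing 50 brings total to 140 ≥ 110: gain V − κ_3 = 76.
Best response: 50.

50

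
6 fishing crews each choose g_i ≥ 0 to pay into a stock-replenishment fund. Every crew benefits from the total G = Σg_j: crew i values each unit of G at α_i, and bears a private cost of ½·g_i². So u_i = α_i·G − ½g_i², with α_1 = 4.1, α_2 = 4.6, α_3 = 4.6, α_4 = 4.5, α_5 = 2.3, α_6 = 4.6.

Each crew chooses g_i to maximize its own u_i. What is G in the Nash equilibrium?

Crew i's FOC: ∂u_i/∂g_i = α_i − g_i = 0, so g_i* = α_i.
NE contributions = (4.1, 4.6, 4.6, 4.5, 2.3, 4.6); G = 24.7.

24.7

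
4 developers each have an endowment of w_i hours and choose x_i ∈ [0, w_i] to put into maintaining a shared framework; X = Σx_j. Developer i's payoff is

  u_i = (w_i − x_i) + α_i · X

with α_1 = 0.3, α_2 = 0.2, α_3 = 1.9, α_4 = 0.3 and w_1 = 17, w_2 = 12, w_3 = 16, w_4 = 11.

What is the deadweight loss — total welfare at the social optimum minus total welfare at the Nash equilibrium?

∂u_i/∂x_i = α_i − 1, so developer i contributes w_i if α_i > 1, else 0.
α_i > 1 for i ∈ {3}; NE contributions (0, 0, 16, 0), X = 16.
W^NE = Σw_i − X^NE + (Σα_i)·X^NE = 56 + 1.7·16 = 83.2.
Planner: ∂(Σu_j)/∂x_i = Σα_j − 1 = 1.7 > 0, so everyone contributes w_i; X^SO = 56, W^SO = 56 + 1.7·56 = 151.2.
Deadweight loss = 68.

68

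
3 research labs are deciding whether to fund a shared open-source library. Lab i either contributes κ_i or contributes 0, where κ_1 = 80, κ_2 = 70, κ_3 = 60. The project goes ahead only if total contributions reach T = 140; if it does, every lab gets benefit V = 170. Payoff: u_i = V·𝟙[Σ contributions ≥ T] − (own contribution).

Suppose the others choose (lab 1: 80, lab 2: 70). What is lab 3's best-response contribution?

Others' total = 150 ≥ 140; contributing adds cost 60 for no extra benefit.
Best response: 0.

0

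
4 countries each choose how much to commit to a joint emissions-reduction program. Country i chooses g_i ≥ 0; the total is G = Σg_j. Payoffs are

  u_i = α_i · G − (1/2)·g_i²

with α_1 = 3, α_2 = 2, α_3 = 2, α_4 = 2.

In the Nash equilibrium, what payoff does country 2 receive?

16

Country i's FOC: ∂u_i/∂g_i = α_i − g_i = 0, so g_i* = α_i.
NE contributions = (3, 2, 2, 2); G = 9.
u_2 = α_2·G − ½·(g_2)² = 2·9 − ½·2² = 16.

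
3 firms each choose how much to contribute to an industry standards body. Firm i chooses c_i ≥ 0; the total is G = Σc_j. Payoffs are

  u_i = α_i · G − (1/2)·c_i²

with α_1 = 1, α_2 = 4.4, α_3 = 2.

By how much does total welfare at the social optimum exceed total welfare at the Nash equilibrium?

39.56

Firm i's FOC: ∂u_i/∂c_i = α_i − c_i = 0, so c_i* = α_i.
NE contributions = (1, 4.4, 2); G = 7.4.
W^NE = (Σα)·G − ½Σα_i² = 7.4² − ½·24.36 = 42.58.
Planner sets c_i = Σα_j = 7.4 for every i, so G^SO = 3·7.4 = 22.2.
W^SO = (Σα)·G^SO − ½·3·(Σα)² = (3/2)·7.4² = 82.14.
Deadweight loss = W^SO − W^NE = 39.56.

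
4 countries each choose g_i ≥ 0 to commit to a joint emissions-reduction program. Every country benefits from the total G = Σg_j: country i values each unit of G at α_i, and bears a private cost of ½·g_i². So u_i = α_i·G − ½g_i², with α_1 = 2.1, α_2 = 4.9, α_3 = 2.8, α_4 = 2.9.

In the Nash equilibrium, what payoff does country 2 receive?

50.225

Country i's FOC: ∂u_i/∂g_i = α_i − g_i = 0, so g_i* = α_i.
NE contributions = (2.1, 4.9, 2.8, 2.9); G = 12.7.
u_2 = α_2·G − ½·(g_2)² = 4.9·12.7 − ½·4.9² = 50.225.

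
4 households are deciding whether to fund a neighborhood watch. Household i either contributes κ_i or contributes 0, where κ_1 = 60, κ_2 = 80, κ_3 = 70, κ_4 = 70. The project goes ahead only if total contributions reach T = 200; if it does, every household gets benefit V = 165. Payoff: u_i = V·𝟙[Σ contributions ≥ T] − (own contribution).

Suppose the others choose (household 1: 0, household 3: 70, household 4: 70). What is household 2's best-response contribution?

80

Others' total = 140. Contributing 80 brings total to 220 ≥ 200: gain V − κ_2 = 85.
Best response: 80.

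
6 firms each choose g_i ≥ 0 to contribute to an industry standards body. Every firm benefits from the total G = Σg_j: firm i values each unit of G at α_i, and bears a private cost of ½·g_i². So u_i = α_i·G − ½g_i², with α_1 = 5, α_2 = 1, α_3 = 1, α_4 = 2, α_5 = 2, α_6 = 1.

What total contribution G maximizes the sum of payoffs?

72

Planner FOC: ∂(Σu_j)/∂g_i = (Σα_j) − g_i = 0, so g_i^SO = Σα_j = 12 for every i; G^SO = 72.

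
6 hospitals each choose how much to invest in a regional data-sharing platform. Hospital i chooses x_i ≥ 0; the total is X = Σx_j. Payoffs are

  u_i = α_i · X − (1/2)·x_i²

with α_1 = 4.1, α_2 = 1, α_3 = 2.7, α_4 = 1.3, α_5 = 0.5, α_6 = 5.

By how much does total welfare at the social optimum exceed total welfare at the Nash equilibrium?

452.34

Hospital i's FOC: ∂u_i/∂x_i = α_i − x_i = 0, so x_i* = α_i.
NE contributions = (4.1, 1, 2.7, 1.3, 0.5, 5); X = 14.6.
W^NE = (Σα)·X − ½Σα_i² = 14.6² − ½·52.04 = 187.14.
Planner sets x_i = Σα_j = 14.6 for every i, so X^SO = 6·14.6 = 87.6.
W^SO = (Σα)·X^SO − ½·6·(Σα)² = (6/2)·14.6² = 639.48.
Deadweight loss = W^SO − W^NE = 452.34.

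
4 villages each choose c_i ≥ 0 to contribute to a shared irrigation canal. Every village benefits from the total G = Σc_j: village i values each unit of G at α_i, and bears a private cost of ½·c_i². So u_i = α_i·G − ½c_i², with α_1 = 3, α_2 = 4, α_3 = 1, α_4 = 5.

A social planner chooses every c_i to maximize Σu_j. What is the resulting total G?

52

Planner FOC: ∂(Σu_j)/∂c_i = (Σα_j) − c_i = 0, so c_i^SO = Σα_j = 13 for every i; G^SO = 52.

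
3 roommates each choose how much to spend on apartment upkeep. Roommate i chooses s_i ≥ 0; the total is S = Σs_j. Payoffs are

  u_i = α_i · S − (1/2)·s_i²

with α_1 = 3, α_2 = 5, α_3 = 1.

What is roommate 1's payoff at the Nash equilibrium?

Roommate i's FOC: ∂u_i/∂s_i = α_i − s_i = 0, so s_i* = α_i.
NE contributions = (3, 5, 1); S = 9.
u_1 = α_1·S − ½·(s_1)² = 3·9 − ½·3² = 22.5.

22.5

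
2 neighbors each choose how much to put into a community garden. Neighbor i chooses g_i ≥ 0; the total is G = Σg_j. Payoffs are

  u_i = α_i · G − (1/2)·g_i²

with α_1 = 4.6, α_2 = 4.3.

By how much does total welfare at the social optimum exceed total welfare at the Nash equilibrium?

Neighbor i's FOC: ∂u_i/∂g_i = α_i − g_i = 0, so g_i* = α_i.
NE contributions = (4.6, 4.3); G = 8.9.
W^NE = (Σα)·G − ½Σα_i² = 8.9² − ½·39.65 = 59.385.
Planner sets g_i = Σα_j = 8.9 for every i, so G^SO = 2·8.9 = 17.8.
W^SO = (Σα)·G^SO − ½·2·(Σα)² = (2/2)·8.9² = 79.21.
Deadweight loss = W^SO − W^NE = 19.825.

19.825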